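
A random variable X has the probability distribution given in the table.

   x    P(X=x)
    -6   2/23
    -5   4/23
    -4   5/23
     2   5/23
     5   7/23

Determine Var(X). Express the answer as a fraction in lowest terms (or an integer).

E[X] = (2/23)·(-6) + (4/23)·(-5) + (5/23)·(-4) + (5/23)·2 + (7/23)·5 = -7/23
E[X²] = (2/23)·36 + (4/23)·25 + (5/23)·16 + (5/23)·4 + (7/23)·25 = 447/23
Var(X) = 447/23 − (-7/23)² = 10232/529

10232/529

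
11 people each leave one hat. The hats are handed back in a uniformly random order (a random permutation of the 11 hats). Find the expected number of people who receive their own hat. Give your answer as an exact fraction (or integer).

Let Xᵢ = 1 if person i gets their own hat. For each i, P(Xᵢ=1) = 1/11.
By linearity of expectation, E[X₁+…+X_11] = 11·(1/11) = 1.

1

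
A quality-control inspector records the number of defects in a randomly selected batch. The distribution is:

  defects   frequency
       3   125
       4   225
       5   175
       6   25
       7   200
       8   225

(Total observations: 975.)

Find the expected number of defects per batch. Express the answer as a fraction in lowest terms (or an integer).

220/39

Total = 975, so P(defects=3) = 125/975, etc.
E[X] = (5/39)·3 + (3/13)·4 + (7/39)·5 + (1/39)·6 + (8/39)·7 + (3/13)·8
     = 220/39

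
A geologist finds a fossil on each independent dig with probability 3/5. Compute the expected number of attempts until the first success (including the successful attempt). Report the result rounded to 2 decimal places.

For a geometric distribution, E[trials] = 1/p = 1/(3/5) = 5/3.
≈ 1.67

1.67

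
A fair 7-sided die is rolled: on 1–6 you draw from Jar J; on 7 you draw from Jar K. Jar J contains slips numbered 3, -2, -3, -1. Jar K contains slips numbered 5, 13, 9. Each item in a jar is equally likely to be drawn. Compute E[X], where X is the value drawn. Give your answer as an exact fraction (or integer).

E[X | Jar J] = (3 − 2 − 3 − 1)/4 = -3/4
E[X | Jar K] = (5 + 13 + 9)/3 = 9
E[X] = (6/7)·(-3/4) + (1/7)·9 = 9/14

9/14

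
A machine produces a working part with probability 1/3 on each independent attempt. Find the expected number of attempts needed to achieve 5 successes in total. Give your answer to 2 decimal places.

15.00

By linearity (sum of 5 independent geometric waits), E[trials] = 5/p = 5/(1/3) = 15.
≈ 15.00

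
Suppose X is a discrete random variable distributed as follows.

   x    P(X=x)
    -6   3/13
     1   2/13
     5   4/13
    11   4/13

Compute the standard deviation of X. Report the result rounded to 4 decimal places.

E[X] = 48/13, E[X²] = 694/13
Var(X) = E[X²] − (E[X])² = 694/13 − 2304/169 = 6718/169
SD(X) = √(6718/169) ≈ 6.3049

6.3049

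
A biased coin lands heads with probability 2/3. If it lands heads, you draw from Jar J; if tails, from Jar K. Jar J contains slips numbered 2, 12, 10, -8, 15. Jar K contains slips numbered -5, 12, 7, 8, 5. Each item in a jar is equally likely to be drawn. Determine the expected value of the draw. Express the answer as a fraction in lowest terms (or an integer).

89/15

E[X | Jar J] = (2 + 12 + 10 − 8 + 15)/5 = 31/5
E[X | Jar K] = (-5 + 12 + 7 + 8 + 5)/5 = 27/5
E[X] = (2/3)·31/5 + (1/3)·27/5 = 89/15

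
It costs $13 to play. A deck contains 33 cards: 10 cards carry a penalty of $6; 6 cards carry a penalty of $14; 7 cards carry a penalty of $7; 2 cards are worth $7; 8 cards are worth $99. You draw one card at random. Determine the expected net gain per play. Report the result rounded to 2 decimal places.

E[payout] = (10/33)·(-6) + (6/33)·(-14) + (7/33)·(-7) + (2/33)·7 + (8/33)·99 = 613/33
Expected profit = 613/33 − 13 = 184/33 ≈ $5.58

$5.58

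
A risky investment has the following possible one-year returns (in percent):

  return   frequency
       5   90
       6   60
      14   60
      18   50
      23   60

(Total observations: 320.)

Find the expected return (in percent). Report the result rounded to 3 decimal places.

Total = 320, so P(return=5) = 90/320, etc.
E[X] = (9/32)·5 + (3/16)·6 + (3/16)·14 + (5/32)·18 + (3/16)·23
     = 393/32 ≈ 12.281

12.281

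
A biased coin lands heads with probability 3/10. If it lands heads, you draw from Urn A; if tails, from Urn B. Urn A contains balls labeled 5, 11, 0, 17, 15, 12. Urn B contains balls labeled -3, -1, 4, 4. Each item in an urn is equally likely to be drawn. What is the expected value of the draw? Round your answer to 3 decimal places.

E[X | Urn A] = (5 + 11 + 0 + 17 + 15 + 12)/6 = 10
E[X | Urn B] = (-3 − 1 + 4 + 4)/4 = 1
E[X] = (3/10)·10 + (7/10)·1 = 37/10 ≈ 3.700

3.700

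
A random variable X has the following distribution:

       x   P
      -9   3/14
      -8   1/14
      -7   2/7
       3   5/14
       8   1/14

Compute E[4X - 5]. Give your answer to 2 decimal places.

E[4x-5] = (3/14)·(-41) + (1/14)·(-37) + (2/7)·(-33) + (5/14)·7 + (1/14)·27
     = -115/7 ≈ -16.43

-16.43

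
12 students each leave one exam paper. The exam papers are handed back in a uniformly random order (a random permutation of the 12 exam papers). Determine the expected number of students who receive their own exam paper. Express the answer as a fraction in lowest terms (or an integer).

Let Xᵢ = 1 if person i gets their own exam paper. For each i, P(Xᵢ=1) = 1/12.
By linearity of expectation, E[X₁+…+X_12] = 12·(1/12) = 1.

1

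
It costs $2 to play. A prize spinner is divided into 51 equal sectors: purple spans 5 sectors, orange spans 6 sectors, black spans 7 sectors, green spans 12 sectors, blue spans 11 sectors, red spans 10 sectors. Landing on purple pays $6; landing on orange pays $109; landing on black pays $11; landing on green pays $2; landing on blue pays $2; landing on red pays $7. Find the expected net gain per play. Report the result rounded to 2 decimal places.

$15.20

E[payout] = (5/51)·6 + (6/51)·109 + (7/51)·11 + (12/51)·2 + (11/51)·2 + (10/51)·7 = 877/51
Expected profit = 877/51 − 2 = 775/51 ≈ $15.20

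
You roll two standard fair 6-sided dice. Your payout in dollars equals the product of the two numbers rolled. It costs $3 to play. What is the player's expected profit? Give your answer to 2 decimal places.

$9.25

Distribution of the product of the two numbers rolled: 1 w.p. 1/36, 2 w.p. 1/18, 3 w.p. 1/18, 4 w.p. 1/12, 5 w.p. 1/18, 6 w.p. 1/9, …
E[payout] = (1/36)·1 + (1/18)·2 + (1/18)·3 + (1/12)·4 + (1/18)·5 + (1/9)·6 + (1/18)·8 + (1/36)·9 + (1/18)·10 + (1/9)·12 + (1/18)·15 + (1/36)·16 + (1/18)·18 + (1/18)·20 + (1/18)·24 + (1/36)·25 + (1/18)·30 + (1/36)·36 = 49/4
Expected profit = 49/4 − 3 = 37/4 ≈ $9.25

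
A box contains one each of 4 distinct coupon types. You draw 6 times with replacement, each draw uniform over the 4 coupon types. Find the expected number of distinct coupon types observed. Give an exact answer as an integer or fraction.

Let Xⱼ=1 if type j appears at least once. P(Xⱼ=1) = 1 − ((4−1)/4)^6 = 3367/4096.
E[#distinct] = 4·3367/4096 = 3367/1024.

3367/1024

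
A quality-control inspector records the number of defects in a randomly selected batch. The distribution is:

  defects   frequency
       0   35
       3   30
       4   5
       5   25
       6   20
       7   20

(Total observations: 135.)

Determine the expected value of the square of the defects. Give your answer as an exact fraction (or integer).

535/27

Total = 135, so P(defects=0) = 35/135, etc.
E[X²] = (7/27)·0 + (2/9)·9 + (1/27)·16 + (5/27)·25 + (4/27)·36 + (4/27)·49
     = 535/27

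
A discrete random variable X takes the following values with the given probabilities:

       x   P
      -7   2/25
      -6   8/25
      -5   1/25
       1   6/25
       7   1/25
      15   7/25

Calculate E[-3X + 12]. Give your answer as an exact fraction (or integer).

147/25

E[-3x+12] = (2/25)·33 + (8/25)·30 + (1/25)·27 + (6/25)·9 + (1/25)·(-9) + (7/25)·(-33)
     = 147/25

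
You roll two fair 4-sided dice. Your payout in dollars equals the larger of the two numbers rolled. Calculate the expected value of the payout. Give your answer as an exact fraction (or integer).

25/8 dollars

Distribution of the larger of the two numbers rolled: 1 w.p. 1/16, 2 w.p. 3/16, 3 w.p. 5/16, 4 w.p. 7/16
E[payout] = (1/16)·1 + (3/16)·2 + (5/16)·3 + (7/16)·4 = 25/8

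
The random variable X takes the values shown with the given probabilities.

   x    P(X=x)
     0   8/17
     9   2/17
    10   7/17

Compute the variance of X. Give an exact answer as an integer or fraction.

E[X] = (8/17)·0 + (2/17)·9 + (7/17)·10 = 88/17
E[X²] = (8/17)·0 + (2/17)·81 + (7/17)·100 = 862/17
Var(X) = 862/17 − (88/17)² = 6910/289

6910/289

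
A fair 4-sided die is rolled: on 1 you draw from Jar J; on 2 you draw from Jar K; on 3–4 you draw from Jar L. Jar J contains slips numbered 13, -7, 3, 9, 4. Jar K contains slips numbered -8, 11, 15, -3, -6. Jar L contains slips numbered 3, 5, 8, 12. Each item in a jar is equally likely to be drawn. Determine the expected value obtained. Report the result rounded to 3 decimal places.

5.050

E[X | Jar J] = (13 − 7 + 3 + 9 + 4)/5 = 22/5
E[X | Jar K] = (-8 + 11 + 15 − 3 − 6)/5 = 9/5
E[X | Jar L] = (3 + 5 + 8 + 12)/4 = 7
E[X] = (1/4)·22/5 + (1/4)·9/5 + (1/2)·7 = 101/20 ≈ 5.050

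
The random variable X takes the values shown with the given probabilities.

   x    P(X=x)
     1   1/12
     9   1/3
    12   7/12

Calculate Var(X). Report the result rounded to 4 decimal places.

E[X] = (1/12)·1 + (1/3)·9 + (7/12)·12 = 121/12
E[X²] = (1/12)·1 + (1/3)·81 + (7/12)·144 = 1333/12
Var(X) = 1333/12 − (121/12)² = 1355/144 ≈ 9.4097

9.4097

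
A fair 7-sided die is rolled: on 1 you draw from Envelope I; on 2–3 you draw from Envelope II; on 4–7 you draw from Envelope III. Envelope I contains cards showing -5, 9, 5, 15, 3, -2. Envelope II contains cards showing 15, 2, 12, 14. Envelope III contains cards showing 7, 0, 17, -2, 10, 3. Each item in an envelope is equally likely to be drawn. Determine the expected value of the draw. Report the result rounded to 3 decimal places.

7.000

E[X | Envelope I] = (-5 + 9 + 5 + 15 + 3 − 2)/6 = 25/6
E[X | Envelope II] = (15 + 2 + 12 + 14)/4 = 43/4
E[X | Envelope III] = (7 + 0 + 17 − 2 + 10 + 3)/6 = 35/6
E[X] = (1/7)·25/6 + (2/7)·43/4 + (4/7)·35/6 = 7 ≈ 7.000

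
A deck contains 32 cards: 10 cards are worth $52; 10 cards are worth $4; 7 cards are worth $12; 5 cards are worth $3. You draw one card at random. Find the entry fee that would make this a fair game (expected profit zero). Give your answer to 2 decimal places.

E[payout] = (10/32)·52 + (10/32)·4 + (7/32)·12 + (5/32)·3 = 659/32
Fair fee = E[payout] = 659/32 ≈ $20.59

$20.59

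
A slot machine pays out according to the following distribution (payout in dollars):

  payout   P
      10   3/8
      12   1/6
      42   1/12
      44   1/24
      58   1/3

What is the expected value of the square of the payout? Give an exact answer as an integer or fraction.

E[X²] = (3/8)·100 + (1/6)·144 + (1/12)·1764 + (1/24)·1936 + (1/3)·3364
     = 2821/2

2821/2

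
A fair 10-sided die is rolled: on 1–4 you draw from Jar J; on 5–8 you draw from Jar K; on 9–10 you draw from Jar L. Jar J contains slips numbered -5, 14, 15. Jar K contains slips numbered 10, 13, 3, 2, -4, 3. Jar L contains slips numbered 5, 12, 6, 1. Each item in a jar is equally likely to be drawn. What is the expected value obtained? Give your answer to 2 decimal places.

E[X | Jar J] = (-5 + 14 + 15)/3 = 8
E[X | Jar K] = (10 + 13 + 3 + 2 − 4 + 3)/6 = 9/2
E[X | Jar L] = (5 + 12 + 6 + 1)/4 = 6
E[X] = (2/5)·8 + (2/5)·9/2 + (1/5)·6 = 31/5 ≈ 6.20

6.20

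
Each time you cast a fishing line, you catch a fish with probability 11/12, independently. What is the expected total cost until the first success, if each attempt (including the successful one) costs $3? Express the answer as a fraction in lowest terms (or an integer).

36/11 dollars

E[#attempts] = 1/p = 12/11; E[cost] = 3·12/11 = 36/11.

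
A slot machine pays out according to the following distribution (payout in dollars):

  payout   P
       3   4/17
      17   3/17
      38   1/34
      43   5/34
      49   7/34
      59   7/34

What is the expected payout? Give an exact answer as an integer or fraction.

1135/34 dollars

E[X] = (4/17)·3 + (3/17)·17 + (1/34)·38 + (5/34)·43 + (7/34)·49 + (7/34)·59
     = 1135/34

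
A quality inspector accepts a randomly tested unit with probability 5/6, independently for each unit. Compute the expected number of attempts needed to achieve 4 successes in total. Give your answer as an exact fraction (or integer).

24/5

By linearity (sum of 4 independent geometric waits), E[trials] = 4/p = 4/(5/6) = 24/5.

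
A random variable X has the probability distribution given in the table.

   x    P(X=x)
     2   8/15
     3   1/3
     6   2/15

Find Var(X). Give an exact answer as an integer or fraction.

E[X] = (8/15)·2 + (1/3)·3 + (2/15)·6 = 43/15
E[X²] = (8/15)·4 + (1/3)·9 + (2/15)·36 = 149/15
Var(X) = 149/15 − (43/15)² = 386/225

386/225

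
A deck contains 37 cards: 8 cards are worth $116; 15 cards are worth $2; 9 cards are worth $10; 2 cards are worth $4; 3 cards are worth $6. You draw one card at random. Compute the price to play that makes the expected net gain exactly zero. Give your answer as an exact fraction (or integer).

E[payout] = (8/37)·116 + (15/37)·2 + (9/37)·10 + (2/37)·4 + (3/37)·6 = 1074/37
Fair fee = E[payout] = 1074/37

1074/37 dollars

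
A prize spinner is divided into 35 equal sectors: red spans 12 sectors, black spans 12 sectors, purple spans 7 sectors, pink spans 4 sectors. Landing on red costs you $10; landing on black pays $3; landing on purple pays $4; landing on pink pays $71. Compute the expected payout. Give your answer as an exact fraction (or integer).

228/35 dollars

E[payout] = (12/35)·(-10) + (12/35)·3 + (7/35)·4 + (4/35)·71 = 228/35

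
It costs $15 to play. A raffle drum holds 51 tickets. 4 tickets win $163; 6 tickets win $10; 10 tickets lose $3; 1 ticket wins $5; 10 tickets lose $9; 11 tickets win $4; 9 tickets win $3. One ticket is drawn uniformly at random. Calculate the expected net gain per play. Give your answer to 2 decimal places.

E[payout] = (4/51)·163 + (6/51)·10 + (10/51)·(-3) + (1/51)·5 + (10/51)·(-9) + (11/51)·4 + (9/51)·3 = 668/51
Expected profit = 668/51 − 15 = -97/51 ≈ -$1.90

-$1.90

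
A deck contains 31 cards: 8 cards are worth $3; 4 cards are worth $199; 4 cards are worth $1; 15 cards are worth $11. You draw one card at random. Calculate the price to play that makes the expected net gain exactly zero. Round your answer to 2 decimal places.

E[payout] = (8/31)·3 + (4/31)·199 + (4/31)·1 + (15/31)·11 = 989/31
Fair fee = E[payout] = 989/31 ≈ $31.90

$31.90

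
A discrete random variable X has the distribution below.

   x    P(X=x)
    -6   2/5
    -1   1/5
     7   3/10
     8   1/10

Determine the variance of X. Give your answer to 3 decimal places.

E[X] = (2/5)·(-6) + (1/5)·(-1) + (3/10)·7 + (1/10)·8 = 3/10
E[X²] = (2/5)·36 + (1/5)·1 + (3/10)·49 + (1/10)·64 = 357/10
Var(X) = 357/10 − (3/10)² = 3561/100 ≈ 35.610

35.610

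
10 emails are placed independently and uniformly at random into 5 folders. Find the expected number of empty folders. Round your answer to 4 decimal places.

0.5369

Let Xⱼ=1 if folder j is empty. P(Xⱼ=1) = ((5-1)/5)^10 = 1048576/9765625.
By linearity, E[#empty] = 5·1048576/9765625 = 1048576/1953125.
≈ 0.5369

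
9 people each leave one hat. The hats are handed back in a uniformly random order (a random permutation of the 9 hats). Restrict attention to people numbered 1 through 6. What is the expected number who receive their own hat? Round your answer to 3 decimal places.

0.667

Let Xᵢ = 1 if person i gets their own hat. For each i, P(Xᵢ=1) = 1/9.
By linearity of expectation, E[X₁+…+X_6] = 6·(1/9) = 2/3.
≈ 0.667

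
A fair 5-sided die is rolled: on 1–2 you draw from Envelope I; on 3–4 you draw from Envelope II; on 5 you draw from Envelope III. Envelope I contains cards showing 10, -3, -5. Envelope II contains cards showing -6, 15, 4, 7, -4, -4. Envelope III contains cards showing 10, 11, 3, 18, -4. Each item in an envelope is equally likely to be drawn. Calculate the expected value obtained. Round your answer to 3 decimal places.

E[X | Envelope I] = (10 − 3 − 5)/3 = 2/3
E[X | Envelope II] = (-6 + 15 + 4 + 7 − 4 − 4)/6 = 2
E[X | Envelope III] = (10 + 11 + 3 + 18 − 4)/5 = 38/5
E[X] = (2/5)·2/3 + (2/5)·2 + (1/5)·38/5 = 194/75 ≈ 2.587

2.587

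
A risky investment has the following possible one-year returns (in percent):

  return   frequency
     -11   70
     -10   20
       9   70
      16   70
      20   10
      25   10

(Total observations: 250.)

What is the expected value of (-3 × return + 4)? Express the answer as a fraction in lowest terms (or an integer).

Total = 250, so P(return=-11) = 70/250, etc.
E[-3x+4] = (7/25)·37 + (2/25)·34 + (7/25)·(-23) + (7/25)·(-44) + (1/25)·(-56) + (1/25)·(-71)
     = -269/25

-269/25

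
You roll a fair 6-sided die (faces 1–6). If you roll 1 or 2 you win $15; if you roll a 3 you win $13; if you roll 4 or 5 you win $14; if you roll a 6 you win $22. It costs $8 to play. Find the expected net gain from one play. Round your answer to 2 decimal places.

$7.50

E[payout] = (1/6)·13 + (1/3)·14 + (1/3)·15 + (1/6)·22 = 31/2
Expected profit = 31/2 − 8 = 15/2 ≈ $7.50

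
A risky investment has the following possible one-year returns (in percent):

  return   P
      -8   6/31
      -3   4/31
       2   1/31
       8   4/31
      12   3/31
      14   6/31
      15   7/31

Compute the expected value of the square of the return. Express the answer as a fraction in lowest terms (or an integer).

E[X²] = (6/31)·64 + (4/31)·9 + (1/31)·4 + (4/31)·64 + (3/31)·144 + (6/31)·196 + (7/31)·225
     = 3863/31

3863/31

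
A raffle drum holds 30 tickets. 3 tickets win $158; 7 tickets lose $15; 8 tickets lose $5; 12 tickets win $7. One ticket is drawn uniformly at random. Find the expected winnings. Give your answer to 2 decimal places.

E[payout] = (3/30)·158 + (7/30)·(-15) + (8/30)·(-5) + (12/30)·7 = 413/30
≈ $13.77

$13.77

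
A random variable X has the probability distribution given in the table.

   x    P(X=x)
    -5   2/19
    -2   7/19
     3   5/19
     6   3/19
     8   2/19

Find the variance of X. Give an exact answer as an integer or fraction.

E[X] = (2/19)·(-5) + (7/19)·(-2) + (5/19)·3 + (3/19)·6 + (2/19)·8 = 25/19
E[X²] = (2/19)·25 + (7/19)·4 + (5/19)·9 + (3/19)·36 + (2/19)·64 = 359/19
Var(X) = 359/19 − (25/19)² = 6196/361

6196/361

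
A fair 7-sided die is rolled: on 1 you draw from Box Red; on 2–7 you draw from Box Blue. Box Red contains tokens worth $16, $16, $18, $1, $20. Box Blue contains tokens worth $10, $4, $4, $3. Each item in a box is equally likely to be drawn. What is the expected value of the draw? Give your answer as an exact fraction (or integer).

E[X | Box Red] = (16 + 16 + 18 + 1 + 20)/5 = 71/5
E[X | Box Blue] = (10 + 4 + 4 + 3)/4 = 21/4
E[X] = (1/7)·71/5 + (6/7)·21/4 = 457/70

457/70 dollars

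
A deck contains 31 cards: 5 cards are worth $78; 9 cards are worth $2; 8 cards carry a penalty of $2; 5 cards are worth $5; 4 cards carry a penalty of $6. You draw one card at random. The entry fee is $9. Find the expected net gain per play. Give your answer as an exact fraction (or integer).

114/31 dollars

E[payout] = (5/31)·78 + (9/31)·2 + (8/31)·(-2) + (5/31)·5 + (4/31)·(-6) = 393/31
Expected profit = 393/31 − 9 = 114/31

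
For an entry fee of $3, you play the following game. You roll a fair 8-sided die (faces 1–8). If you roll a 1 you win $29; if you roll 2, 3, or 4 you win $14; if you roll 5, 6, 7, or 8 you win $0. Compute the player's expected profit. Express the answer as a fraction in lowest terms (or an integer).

47/8 dollars

E[payout] = (1/2)·0 + (3/8)·14 + (1/8)·29 = 71/8
Expected profit = 71/8 − 3 = 47/8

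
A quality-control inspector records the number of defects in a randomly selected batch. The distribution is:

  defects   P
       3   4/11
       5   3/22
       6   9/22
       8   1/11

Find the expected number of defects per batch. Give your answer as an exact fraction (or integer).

109/22

E[X] = (4/11)·3 + (3/22)·5 + (9/22)·6 + (1/11)·8
     = 109/22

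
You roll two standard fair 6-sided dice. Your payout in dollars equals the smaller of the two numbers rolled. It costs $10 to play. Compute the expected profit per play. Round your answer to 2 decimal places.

-$7.47

Distribution of the smaller of the two numbers rolled: 1 w.p. 11/36, 2 w.p. 1/4, 3 w.p. 7/36, 4 w.p. 5/36, 5 w.p. 1/12, 6 w.p. 1/36
E[payout] = (11/36)·1 + (1/4)·2 + (7/36)·3 + (5/36)·4 + (1/12)·5 + (1/36)·6 = 91/36
Expected profit = 91/36 − 10 = -269/36 ≈ -$7.47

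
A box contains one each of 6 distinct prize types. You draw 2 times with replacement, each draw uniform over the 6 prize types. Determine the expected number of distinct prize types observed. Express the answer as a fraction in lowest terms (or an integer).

Let Xⱼ=1 if type j appears at least once. P(Xⱼ=1) = 1 − ((6−1)/6)^2 = 11/36.
E[#distinct] = 6·11/36 = 11/6.

11/6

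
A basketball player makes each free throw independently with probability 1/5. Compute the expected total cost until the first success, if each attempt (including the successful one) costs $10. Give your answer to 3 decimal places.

$50.000

E[#attempts] = 1/p = 5; E[cost] = 10·5 = 50.
≈ 50.000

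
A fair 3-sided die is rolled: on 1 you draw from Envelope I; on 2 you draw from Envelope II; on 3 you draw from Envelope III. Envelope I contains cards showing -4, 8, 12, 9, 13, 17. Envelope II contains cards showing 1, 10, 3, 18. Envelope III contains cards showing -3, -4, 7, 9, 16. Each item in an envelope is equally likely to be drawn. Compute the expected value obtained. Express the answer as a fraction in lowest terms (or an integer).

133/18

E[X | Envelope I] = (-4 + 8 + 12 + 9 + 13 + 17)/6 = 55/6
E[X | Envelope II] = (1 + 10 + 3 + 18)/4 = 8
E[X | Envelope III] = (-3 − 4 + 7 + 9 + 16)/5 = 5
E[X] = (1/3)·55/6 + (1/3)·8 + (1/3)·5 = 133/18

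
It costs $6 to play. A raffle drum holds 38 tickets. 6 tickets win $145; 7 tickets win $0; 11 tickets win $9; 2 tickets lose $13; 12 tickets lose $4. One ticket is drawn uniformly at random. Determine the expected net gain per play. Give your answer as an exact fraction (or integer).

667/38 dollars

E[payout] = (6/38)·145 + (7/38)·0 + (11/38)·9 + (2/38)·(-13) + (12/38)·(-4) = 895/38
Expected profit = 895/38 − 6 = 667/38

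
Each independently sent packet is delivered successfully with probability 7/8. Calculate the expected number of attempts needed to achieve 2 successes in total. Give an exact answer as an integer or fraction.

16/7

By linearity (sum of 2 independent geometric waits), E[trials] = 2/p = 2/(7/8) = 16/7.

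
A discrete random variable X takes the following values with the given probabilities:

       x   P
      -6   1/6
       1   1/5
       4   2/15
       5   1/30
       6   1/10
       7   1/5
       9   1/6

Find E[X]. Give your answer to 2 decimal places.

E[X] = (1/6)·(-6) + (1/5)·1 + (2/15)·4 + (1/30)·5 + (1/10)·6 + (1/5)·7 + (1/6)·9
     = 17/5 ≈ 3.40

3.40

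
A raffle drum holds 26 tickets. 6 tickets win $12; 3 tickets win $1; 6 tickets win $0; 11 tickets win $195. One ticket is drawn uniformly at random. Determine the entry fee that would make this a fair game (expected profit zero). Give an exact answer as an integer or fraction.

1110/13 dollars

E[payout] = (6/26)·12 + (3/26)·1 + (6/26)·0 + (11/26)·195 = 1110/13
Fair fee = E[payout] = 1110/13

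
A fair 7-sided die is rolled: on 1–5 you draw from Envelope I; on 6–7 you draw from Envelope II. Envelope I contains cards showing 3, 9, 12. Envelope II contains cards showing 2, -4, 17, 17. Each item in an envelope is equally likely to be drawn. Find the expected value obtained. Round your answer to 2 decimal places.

E[X | Envelope I] = (3 + 9 + 12)/3 = 8
E[X | Envelope II] = (2 − 4 + 17 + 17)/4 = 8
E[X] = (5/7)·8 + (2/7)·8 = 8 ≈ 8.00

8.00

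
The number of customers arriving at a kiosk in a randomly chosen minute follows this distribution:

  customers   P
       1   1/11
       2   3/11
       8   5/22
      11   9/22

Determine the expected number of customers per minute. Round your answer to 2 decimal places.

E[X] = (1/11)·1 + (3/11)·2 + (5/22)·8 + (9/22)·11
     = 153/22 ≈ 6.95

6.95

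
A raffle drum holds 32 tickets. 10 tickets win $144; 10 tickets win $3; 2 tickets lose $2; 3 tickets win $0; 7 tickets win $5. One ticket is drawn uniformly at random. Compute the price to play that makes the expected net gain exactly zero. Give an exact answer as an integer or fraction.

E[payout] = (10/32)·144 + (10/32)·3 + (2/32)·(-2) + (3/32)·0 + (7/32)·5 = 1501/32
Fair fee = E[payout] = 1501/32

1501/32 dollars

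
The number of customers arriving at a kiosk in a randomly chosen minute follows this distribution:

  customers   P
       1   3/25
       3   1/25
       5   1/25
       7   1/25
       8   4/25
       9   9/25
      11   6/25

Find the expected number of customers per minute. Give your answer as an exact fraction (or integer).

E[X] = (3/25)·1 + (1/25)·3 + (1/25)·5 + (1/25)·7 + (4/25)·8 + (9/25)·9 + (6/25)·11
     = 197/25

197/25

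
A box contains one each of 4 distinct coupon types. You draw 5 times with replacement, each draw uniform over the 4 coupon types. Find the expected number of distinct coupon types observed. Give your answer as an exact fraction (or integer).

Let Xⱼ=1 if type j appears at least once. P(Xⱼ=1) = 1 − ((4−1)/4)^5 = 781/1024.
E[#distinct] = 4·781/1024 = 781/256.

781/256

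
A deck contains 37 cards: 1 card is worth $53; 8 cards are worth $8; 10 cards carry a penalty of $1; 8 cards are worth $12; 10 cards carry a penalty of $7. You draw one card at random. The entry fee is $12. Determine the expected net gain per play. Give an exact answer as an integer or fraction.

-311/37 dollars

E[payout] = (1/37)·53 + (8/37)·8 + (10/37)·(-1) + (8/37)·12 + (10/37)·(-7) = 133/37
Expected profit = 133/37 − 12 = -311/37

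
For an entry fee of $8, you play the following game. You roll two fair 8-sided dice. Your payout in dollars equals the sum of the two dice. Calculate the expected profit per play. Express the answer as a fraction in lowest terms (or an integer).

Distribution of the sum of the two dice: 2 w.p. 1/64, 3 w.p. 1/32, 4 w.p. 3/64, 5 w.p. 1/16, 6 w.p. 5/64, 7 w.p. 3/32, …
E[payout] = (1/64)·2 + (1/32)·3 + (3/64)·4 + (1/16)·5 + (5/64)·6 + (3/32)·7 + (7/64)·8 + (1/8)·9 + (7/64)·10 + (3/32)·11 + (5/64)·12 + (1/16)·13 + (3/64)·14 + (1/32)·15 + (1/64)·16 = 9
Expected profit = 9 − 8 = 1

$1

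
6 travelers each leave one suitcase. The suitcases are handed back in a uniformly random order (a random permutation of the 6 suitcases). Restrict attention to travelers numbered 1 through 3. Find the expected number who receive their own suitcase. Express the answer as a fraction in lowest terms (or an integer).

1/2

Let Xᵢ = 1 if person i gets their own suitcase. For each i, P(Xᵢ=1) = 1/6.
By linearity of expectation, E[X₁+…+X_3] = 3·(1/6) = 1/2.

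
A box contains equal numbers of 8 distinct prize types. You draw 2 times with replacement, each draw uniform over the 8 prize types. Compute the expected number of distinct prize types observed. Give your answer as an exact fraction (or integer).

15/8

Let Xⱼ=1 if type j appears at least once. P(Xⱼ=1) = 1 − ((8−1)/8)^2 = 15/64.
E[#distinct] = 8·15/64 = 15/8.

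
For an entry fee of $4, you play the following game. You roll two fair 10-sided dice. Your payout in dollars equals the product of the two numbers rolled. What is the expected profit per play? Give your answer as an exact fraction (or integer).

105/4 dollars

Distribution of the product of the two numbers rolled: 1 w.p. 1/100, 2 w.p. 1/50, 3 w.p. 1/50, 4 w.p. 3/100, 5 w.p. 1/50, 6 w.p. 1/25, …
E[payout] = (1/100)·1 + (1/50)·2 + (1/50)·3 + (3/100)·4 + (1/50)·5 + (1/25)·6 + (1/50)·7 + (1/25)·8 + (3/100)·9 + (1/25)·10 + (1/25)·12 + (1/50)·14 + (1/50)·15 + (3/100)·16 + (1/25)·18 + (1/25)·20 + (1/50)·21 + (1/25)·24 + (1/100)·25 + (1/50)·27 + (1/50)·28 + (1/25)·30 + (1/50)·32 + (1/50)·35 + (3/100)·36 + (1/25)·40 + (1/50)·42 + (1/50)·45 + (1/50)·48 + (1/100)·49 + (1/50)·50 + (1/50)·54 + (1/50)·56 + (1/50)·60 + (1/50)·63 + (1/100)·64 + (1/50)·70 + (1/50)·72 + (1/50)·80 + (1/100)·81 + (1/50)·90 + (1/100)·100 = 121/4
Expected profit = 121/4 − 4 = 105/4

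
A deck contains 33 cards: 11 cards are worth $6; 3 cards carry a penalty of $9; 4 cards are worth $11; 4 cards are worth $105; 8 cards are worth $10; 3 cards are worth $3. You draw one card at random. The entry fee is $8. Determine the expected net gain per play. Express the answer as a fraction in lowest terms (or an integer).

328/33 dollars

E[payout] = (11/33)·6 + (3/33)·(-9) + (4/33)·11 + (4/33)·105 + (8/33)·10 + (3/33)·3 = 592/33
Expected profit = 592/33 − 8 = 328/33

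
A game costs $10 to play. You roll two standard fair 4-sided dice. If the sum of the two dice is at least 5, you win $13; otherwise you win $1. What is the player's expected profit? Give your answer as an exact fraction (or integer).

-3/2 dollars

E[payout] = (3/8)·1 + (5/8)·13 = 17/2
Expected profit = 17/2 − 10 = -3/2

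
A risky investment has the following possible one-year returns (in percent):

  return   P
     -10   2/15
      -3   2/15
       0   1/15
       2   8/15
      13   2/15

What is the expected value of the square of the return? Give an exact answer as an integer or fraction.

E[X²] = (2/15)·100 + (2/15)·9 + (1/15)·0 + (8/15)·4 + (2/15)·169
     = 196/5

196/5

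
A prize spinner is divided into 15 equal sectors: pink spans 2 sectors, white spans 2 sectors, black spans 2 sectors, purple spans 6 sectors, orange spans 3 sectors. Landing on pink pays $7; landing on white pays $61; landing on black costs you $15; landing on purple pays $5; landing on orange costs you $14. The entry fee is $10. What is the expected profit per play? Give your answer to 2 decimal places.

-$3.73

E[payout] = (2/15)·7 + (2/15)·61 + (2/15)·(-15) + (6/15)·5 + (3/15)·(-14) = 94/15
Expected profit = 94/15 − 10 = -56/15 ≈ -$3.73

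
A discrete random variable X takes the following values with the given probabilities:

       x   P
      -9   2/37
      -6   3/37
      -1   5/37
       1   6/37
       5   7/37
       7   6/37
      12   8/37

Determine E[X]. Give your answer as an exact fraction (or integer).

E[X] = (2/37)·(-9) + (3/37)·(-6) + (5/37)·(-1) + (6/37)·1 + (7/37)·5 + (6/37)·7 + (8/37)·12
     = 138/37

138/37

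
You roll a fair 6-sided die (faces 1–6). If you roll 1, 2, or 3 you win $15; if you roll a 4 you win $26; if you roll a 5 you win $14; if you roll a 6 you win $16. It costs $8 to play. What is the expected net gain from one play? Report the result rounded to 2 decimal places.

$8.83

E[payout] = (1/6)·14 + (1/2)·15 + (1/6)·16 + (1/6)·26 = 101/6
Expected profit = 101/6 − 8 = 53/6 ≈ $8.83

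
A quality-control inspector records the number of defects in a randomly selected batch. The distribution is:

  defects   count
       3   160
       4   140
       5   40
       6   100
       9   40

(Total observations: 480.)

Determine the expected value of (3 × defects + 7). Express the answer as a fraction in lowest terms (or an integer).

Total = 480, so P(defects=3) = 160/480, etc.
E[3x+7] = (1/3)·16 + (7/24)·19 + (1/12)·22 + (5/24)·25 + (1/12)·34
     = 83/4

83/4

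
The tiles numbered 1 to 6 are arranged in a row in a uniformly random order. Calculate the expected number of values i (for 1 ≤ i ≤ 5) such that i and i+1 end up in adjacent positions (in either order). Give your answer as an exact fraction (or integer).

5/3

For each i ∈ {1,…,5}, let Xᵢ = 1 if i and i+1 are adjacent. P(Xᵢ=1) = 2·(6−1)!/6! = 2/6.
By linearity, E[ΣXᵢ] = (5)·(2/6) = 5/3.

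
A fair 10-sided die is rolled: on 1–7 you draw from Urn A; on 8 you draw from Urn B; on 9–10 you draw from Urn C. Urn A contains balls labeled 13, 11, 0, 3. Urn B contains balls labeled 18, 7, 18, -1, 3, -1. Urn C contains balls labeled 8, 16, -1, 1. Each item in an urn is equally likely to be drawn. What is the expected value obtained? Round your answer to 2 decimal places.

6.66

E[X | Urn A] = (13 + 11 + 0 + 3)/4 = 27/4
E[X | Urn B] = (18 + 7 + 18 − 1 + 3 − 1)/6 = 22/3
E[X | Urn C] = (8 + 16 − 1 + 1)/4 = 6
E[X] = (7/10)·27/4 + (1/10)·22/3 + (1/5)·6 = 799/120 ≈ 6.66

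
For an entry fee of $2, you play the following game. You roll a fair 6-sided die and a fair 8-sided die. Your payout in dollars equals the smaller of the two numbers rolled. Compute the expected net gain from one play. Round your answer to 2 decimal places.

Distribution of the smaller of the two numbers rolled: 1 w.p. 13/48, 2 w.p. 11/48, 3 w.p. 3/16, 4 w.p. 7/48, 5 w.p. 5/48, 6 w.p. 1/16
E[payout] = (13/48)·1 + (11/48)·2 + (3/16)·3 + (7/48)·4 + (5/48)·5 + (1/16)·6 = 133/48
Expected profit = 133/48 − 2 = 37/48 ≈ $0.77

$0.77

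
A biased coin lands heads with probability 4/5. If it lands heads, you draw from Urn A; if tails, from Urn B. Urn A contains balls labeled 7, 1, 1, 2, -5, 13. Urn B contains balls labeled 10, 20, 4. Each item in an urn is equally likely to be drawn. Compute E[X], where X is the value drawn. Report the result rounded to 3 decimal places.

4.800

E[X | Urn A] = (7 + 1 + 1 + 2 − 5 + 13)/6 = 19/6
E[X | Urn B] = (10 + 20 + 4)/3 = 34/3
E[X] = (4/5)·19/6 + (1/5)·34/3 = 24/5 ≈ 4.800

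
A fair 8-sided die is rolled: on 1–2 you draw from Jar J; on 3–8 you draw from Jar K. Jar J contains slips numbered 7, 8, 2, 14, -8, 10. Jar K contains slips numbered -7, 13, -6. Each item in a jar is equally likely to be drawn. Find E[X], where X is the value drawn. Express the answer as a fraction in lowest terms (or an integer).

11/8

E[X | Jar J] = (7 + 8 + 2 + 14 − 8 + 10)/6 = 11/2
E[X | Jar K] = (-7 + 13 − 6)/3 = 0
E[X] = (1/4)·11/2 + (3/4)·0 = 11/8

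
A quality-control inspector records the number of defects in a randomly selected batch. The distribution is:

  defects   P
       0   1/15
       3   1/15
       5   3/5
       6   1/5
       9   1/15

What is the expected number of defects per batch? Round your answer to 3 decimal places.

E[X] = (1/15)·0 + (1/15)·3 + (3/5)·5 + (1/5)·6 + (1/15)·9
     = 5 ≈ 5.000

5.000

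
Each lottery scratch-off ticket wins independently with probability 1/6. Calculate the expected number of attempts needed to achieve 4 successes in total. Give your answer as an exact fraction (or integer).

24

By linearity (sum of 4 independent geometric waits), E[trials] = 4/p = 4/(1/6) = 24.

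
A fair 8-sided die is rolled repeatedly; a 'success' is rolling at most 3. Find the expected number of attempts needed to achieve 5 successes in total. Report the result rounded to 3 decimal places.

By linearity (sum of 5 independent geometric waits), E[trials] = 5/p = 5/(3/8) = 40/3.
≈ 13.333

13.333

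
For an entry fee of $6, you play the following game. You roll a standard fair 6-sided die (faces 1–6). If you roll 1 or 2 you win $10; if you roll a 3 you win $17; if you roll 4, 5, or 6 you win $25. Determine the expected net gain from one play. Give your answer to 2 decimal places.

E[payout] = (1/3)·10 + (1/6)·17 + (1/2)·25 = 56/3
Expected profit = 56/3 − 6 = 38/3 ≈ $12.67

$12.67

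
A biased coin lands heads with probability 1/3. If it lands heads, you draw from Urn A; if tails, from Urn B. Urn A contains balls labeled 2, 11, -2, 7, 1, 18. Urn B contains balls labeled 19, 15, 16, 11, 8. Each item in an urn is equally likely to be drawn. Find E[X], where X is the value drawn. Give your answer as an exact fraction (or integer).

1013/90

E[X | Urn A] = (2 + 11 − 2 + 7 + 1 + 18)/6 = 37/6
E[X | Urn B] = (19 + 15 + 16 + 11 + 8)/5 = 69/5
E[X] = (1/3)·37/6 + (2/3)·69/5 = 1013/90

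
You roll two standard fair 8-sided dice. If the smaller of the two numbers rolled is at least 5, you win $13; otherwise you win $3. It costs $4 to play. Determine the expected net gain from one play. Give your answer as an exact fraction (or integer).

E[payout] = (3/4)·3 + (1/4)·13 = 11/2
Expected profit = 11/2 − 4 = 3/2

3/2 dollars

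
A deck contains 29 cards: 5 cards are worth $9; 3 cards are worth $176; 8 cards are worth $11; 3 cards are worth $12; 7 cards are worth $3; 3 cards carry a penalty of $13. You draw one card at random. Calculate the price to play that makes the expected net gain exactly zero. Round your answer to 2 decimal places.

$23.41

E[payout] = (5/29)·9 + (3/29)·176 + (8/29)·11 + (3/29)·12 + (7/29)·3 + (3/29)·(-13) = 679/29
Fair fee = E[payout] = 679/29 ≈ $23.41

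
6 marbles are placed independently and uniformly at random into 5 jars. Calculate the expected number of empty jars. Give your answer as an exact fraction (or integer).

4096/3125

Let Xⱼ=1 if jar j is empty. P(Xⱼ=1) = ((5-1)/5)^6 = 4096/15625.
By linearity, E[#empty] = 5·4096/15625 = 4096/3125.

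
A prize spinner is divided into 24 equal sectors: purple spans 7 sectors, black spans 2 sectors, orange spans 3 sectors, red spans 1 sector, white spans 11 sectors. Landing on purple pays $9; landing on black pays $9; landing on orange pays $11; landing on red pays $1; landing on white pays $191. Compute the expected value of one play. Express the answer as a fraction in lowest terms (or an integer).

277/3 dollars

E[payout] = (7/24)·9 + (2/24)·9 + (3/24)·11 + (1/24)·1 + (11/24)·191 = 277/3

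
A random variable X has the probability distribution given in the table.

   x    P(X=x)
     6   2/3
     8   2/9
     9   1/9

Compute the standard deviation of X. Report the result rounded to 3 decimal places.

1.133

E[X] = 61/9, E[X²] = 425/9
Var(X) = E[X²] − (E[X])² = 425/9 − 3721/81 = 104/81
SD(X) = √(104/81) ≈ 1.133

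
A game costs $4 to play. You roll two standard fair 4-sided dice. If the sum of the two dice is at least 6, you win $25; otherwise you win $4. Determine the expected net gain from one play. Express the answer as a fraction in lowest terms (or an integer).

63/8 dollars

E[payout] = (5/8)·4 + (3/8)·25 = 95/8
Expected profit = 95/8 − 4 = 63/8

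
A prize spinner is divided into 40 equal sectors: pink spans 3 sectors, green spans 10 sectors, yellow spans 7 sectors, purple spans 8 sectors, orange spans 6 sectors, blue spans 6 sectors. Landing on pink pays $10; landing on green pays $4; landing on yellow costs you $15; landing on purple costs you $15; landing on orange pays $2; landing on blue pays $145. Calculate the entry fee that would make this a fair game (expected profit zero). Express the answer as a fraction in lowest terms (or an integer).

727/40 dollars

E[payout] = (3/40)·10 + (10/40)·4 + (7/40)·(-15) + (8/40)·(-15) + (6/40)·2 + (6/40)·145 = 727/40
Fair fee = E[payout] = 727/40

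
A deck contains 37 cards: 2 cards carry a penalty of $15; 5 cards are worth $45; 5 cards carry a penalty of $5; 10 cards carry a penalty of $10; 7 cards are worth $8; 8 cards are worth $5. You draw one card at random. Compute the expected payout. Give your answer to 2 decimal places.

E[payout] = (2/37)·(-15) + (5/37)·45 + (5/37)·(-5) + (10/37)·(-10) + (7/37)·8 + (8/37)·5 = 166/37
≈ $4.49

$4.49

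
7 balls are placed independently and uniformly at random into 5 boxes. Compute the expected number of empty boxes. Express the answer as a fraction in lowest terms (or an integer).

Let Xⱼ=1 if box j is empty. P(Xⱼ=1) = ((5-1)/5)^7 = 16384/78125.
By linearity, E[#empty] = 5·16384/78125 = 16384/15625.

16384/15625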